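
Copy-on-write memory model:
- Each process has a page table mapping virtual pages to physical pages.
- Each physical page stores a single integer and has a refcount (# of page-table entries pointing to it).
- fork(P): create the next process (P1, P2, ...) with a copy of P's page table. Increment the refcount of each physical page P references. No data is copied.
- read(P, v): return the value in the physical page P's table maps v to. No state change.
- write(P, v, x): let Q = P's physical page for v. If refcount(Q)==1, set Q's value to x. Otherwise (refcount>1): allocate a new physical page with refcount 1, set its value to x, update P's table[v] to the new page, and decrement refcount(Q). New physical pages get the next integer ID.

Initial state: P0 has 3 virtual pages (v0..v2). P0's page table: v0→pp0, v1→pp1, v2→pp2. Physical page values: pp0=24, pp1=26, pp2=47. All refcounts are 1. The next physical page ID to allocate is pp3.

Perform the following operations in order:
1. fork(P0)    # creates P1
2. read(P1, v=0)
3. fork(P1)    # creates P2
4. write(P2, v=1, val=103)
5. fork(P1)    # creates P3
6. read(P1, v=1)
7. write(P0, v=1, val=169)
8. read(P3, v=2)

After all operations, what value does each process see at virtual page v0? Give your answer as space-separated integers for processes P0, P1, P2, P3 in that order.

Op 1: fork(P0) -> P1. 3 ppages; refcounts: pp0:2 pp1:2 pp2:2
Op 2: read(P1, v0) -> 24. No state change.
Op 3: fork(P1) -> P2. 3 ppages; refcounts: pp0:3 pp1:3 pp2:3
Op 4: write(P2, v1, 103). refcount(pp1)=3>1 -> COPY to pp3. 4 ppages; refcounts: pp0:3 pp1:2 pp2:3 pp3:1
Op 5: fork(P1) -> P3. 4 ppages; refcounts: pp0:4 pp1:3 pp2:4 pp3:1
Op 6: read(P1, v1) -> 26. No state change.
Op 7: write(P0, v1, 169). refcount(pp1)=3>1 -> COPY to pp4. 5 ppages; refcounts: pp0:4 pp1:2 pp2:4 pp3:1 pp4:1
Op 8: read(P3, v2) -> 47. No state change.
P0: v0 -> pp0 = 24
P1: v0 -> pp0 = 24
P2: v0 -> pp0 = 24
P3: v0 -> pp0 = 24

Answer: 24 24 24 24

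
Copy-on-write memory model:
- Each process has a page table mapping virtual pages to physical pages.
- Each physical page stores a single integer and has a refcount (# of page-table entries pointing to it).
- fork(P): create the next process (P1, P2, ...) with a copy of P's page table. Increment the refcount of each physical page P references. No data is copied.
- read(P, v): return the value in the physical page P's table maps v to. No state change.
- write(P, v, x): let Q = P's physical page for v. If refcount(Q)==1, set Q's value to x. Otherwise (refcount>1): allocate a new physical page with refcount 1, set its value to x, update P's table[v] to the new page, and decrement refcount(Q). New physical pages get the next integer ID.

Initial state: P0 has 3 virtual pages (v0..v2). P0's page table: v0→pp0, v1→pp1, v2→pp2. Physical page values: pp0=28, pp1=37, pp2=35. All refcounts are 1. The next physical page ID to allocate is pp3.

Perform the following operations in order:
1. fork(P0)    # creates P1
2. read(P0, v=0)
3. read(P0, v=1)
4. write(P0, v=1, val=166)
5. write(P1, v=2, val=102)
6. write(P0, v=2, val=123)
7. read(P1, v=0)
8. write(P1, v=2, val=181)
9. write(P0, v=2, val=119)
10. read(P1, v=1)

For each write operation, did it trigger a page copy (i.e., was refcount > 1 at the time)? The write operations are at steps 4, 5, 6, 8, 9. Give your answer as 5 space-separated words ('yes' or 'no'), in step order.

Op 1: fork(P0) -> P1. 3 ppages; refcounts: pp0:2 pp1:2 pp2:2
Op 2: read(P0, v0) -> 28. No state change.
Op 3: read(P0, v1) -> 37. No state change.
Op 4: write(P0, v1, 166). refcount(pp1)=2>1 -> COPY to pp3. 4 ppages; refcounts: pp0:2 pp1:1 pp2:2 pp3:1
Op 5: write(P1, v2, 102). refcount(pp2)=2>1 -> COPY to pp4. 5 ppages; refcounts: pp0:2 pp1:1 pp2:1 pp3:1 pp4:1
Op 6: write(P0, v2, 123). refcount(pp2)=1 -> write in place. 5 ppages; refcounts: pp0:2 pp1:1 pp2:1 pp3:1 pp4:1
Op 7: read(P1, v0) -> 28. No state change.
Op 8: write(P1, v2, 181). refcount(pp4)=1 -> write in place. 5 ppages; refcounts: pp0:2 pp1:1 pp2:1 pp3:1 pp4:1
Op 9: write(P0, v2, 119). refcount(pp2)=1 -> write in place. 5 ppages; refcounts: pp0:2 pp1:1 pp2:1 pp3:1 pp4:1
Op 10: read(P1, v1) -> 37. No state change.

yes yes no no no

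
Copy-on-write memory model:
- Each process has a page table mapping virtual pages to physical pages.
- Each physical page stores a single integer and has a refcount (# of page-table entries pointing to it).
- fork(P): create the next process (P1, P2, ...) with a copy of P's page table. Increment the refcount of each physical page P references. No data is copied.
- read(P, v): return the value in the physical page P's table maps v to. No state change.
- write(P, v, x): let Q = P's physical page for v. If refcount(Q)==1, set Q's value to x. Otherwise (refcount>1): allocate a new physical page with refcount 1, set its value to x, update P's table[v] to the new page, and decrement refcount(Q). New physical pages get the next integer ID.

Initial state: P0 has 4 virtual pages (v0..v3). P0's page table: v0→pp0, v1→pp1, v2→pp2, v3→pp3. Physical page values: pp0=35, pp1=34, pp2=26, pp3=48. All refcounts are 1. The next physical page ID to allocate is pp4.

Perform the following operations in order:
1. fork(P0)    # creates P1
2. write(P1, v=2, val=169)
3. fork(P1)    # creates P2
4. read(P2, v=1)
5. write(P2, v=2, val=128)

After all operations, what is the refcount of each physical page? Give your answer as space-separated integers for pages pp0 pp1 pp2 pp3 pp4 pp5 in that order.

Op 1: fork(P0) -> P1. 4 ppages; refcounts: pp0:2 pp1:2 pp2:2 pp3:2
Op 2: write(P1, v2, 169). refcount(pp2)=2>1 -> COPY to pp4. 5 ppages; refcounts: pp0:2 pp1:2 pp2:1 pp3:2 pp4:1
Op 3: fork(P1) -> P2. 5 ppages; refcounts: pp0:3 pp1:3 pp2:1 pp3:3 pp4:2
Op 4: read(P2, v1) -> 34. No state change.
Op 5: write(P2, v2, 128). refcount(pp4)=2>1 -> COPY to pp5. 6 ppages; refcounts: pp0:3 pp1:3 pp2:1 pp3:3 pp4:1 pp5:1

Answer: 3 3 1 3 1 1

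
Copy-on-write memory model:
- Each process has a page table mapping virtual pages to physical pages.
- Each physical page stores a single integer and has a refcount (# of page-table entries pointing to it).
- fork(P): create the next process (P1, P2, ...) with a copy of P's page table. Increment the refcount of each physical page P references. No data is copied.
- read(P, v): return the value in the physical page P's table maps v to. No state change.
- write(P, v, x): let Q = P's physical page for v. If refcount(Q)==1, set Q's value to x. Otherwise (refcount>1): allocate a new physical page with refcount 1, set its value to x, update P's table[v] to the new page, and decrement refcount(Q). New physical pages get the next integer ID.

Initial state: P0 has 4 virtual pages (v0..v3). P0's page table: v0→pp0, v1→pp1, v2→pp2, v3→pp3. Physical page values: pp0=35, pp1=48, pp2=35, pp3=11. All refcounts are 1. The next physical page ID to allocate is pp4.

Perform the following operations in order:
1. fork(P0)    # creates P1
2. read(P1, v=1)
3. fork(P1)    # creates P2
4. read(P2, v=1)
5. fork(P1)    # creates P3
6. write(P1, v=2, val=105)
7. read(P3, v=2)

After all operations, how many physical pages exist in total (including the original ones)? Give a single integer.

Op 1: fork(P0) -> P1. 4 ppages; refcounts: pp0:2 pp1:2 pp2:2 pp3:2
Op 2: read(P1, v1) -> 48. No state change.
Op 3: fork(P1) -> P2. 4 ppages; refcounts: pp0:3 pp1:3 pp2:3 pp3:3
Op 4: read(P2, v1) -> 48. No state change.
Op 5: fork(P1) -> P3. 4 ppages; refcounts: pp0:4 pp1:4 pp2:4 pp3:4
Op 6: write(P1, v2, 105). refcount(pp2)=4>1 -> COPY to pp4. 5 ppages; refcounts: pp0:4 pp1:4 pp2:3 pp3:4 pp4:1
Op 7: read(P3, v2) -> 35. No state change.

Answer: 5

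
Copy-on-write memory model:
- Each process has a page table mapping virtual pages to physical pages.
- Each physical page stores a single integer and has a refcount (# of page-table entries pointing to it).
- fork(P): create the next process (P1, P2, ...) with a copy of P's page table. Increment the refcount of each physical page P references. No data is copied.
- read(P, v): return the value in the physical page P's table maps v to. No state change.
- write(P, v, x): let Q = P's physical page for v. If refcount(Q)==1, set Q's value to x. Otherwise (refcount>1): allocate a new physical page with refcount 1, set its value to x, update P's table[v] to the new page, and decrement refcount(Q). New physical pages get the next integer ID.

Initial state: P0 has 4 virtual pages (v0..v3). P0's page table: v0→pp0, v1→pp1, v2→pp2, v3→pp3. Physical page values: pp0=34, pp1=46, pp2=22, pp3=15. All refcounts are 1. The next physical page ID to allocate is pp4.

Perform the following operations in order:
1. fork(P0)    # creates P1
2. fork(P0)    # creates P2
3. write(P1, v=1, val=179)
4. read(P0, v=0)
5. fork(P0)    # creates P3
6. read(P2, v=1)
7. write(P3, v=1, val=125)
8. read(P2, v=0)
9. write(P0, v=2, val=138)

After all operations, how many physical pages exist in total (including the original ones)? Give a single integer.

Op 1: fork(P0) -> P1. 4 ppages; refcounts: pp0:2 pp1:2 pp2:2 pp3:2
Op 2: fork(P0) -> P2. 4 ppages; refcounts: pp0:3 pp1:3 pp2:3 pp3:3
Op 3: write(P1, v1, 179). refcount(pp1)=3>1 -> COPY to pp4. 5 ppages; refcounts: pp0:3 pp1:2 pp2:3 pp3:3 pp4:1
Op 4: read(P0, v0) -> 34. No state change.
Op 5: fork(P0) -> P3. 5 ppages; refcounts: pp0:4 pp1:3 pp2:4 pp3:4 pp4:1
Op 6: read(P2, v1) -> 46. No state change.
Op 7: write(P3, v1, 125). refcount(pp1)=3>1 -> COPY to pp5. 6 ppages; refcounts: pp0:4 pp1:2 pp2:4 pp3:4 pp4:1 pp5:1
Op 8: read(P2, v0) -> 34. No state change.
Op 9: write(P0, v2, 138). refcount(pp2)=4>1 -> COPY to pp6. 7 ppages; refcounts: pp0:4 pp1:2 pp2:3 pp3:4 pp4:1 pp5:1 pp6:1

Answer: 7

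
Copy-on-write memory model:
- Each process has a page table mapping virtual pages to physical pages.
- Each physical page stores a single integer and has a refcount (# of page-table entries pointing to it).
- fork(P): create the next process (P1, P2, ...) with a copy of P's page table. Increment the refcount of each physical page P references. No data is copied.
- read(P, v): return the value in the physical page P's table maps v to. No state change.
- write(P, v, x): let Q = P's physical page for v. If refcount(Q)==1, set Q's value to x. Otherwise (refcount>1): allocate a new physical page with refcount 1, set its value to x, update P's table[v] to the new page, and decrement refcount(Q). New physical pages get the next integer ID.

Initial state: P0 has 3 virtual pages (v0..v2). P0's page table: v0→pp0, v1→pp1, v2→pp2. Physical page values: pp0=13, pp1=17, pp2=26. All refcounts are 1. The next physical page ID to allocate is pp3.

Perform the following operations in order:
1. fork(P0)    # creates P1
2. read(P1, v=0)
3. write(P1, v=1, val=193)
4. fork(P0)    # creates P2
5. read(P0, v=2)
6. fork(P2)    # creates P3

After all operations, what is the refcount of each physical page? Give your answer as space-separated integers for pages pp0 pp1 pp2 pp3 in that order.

Op 1: fork(P0) -> P1. 3 ppages; refcounts: pp0:2 pp1:2 pp2:2
Op 2: read(P1, v0) -> 13. No state change.
Op 3: write(P1, v1, 193). refcount(pp1)=2>1 -> COPY to pp3. 4 ppages; refcounts: pp0:2 pp1:1 pp2:2 pp3:1
Op 4: fork(P0) -> P2. 4 ppages; refcounts: pp0:3 pp1:2 pp2:3 pp3:1
Op 5: read(P0, v2) -> 26. No state change.
Op 6: fork(P2) -> P3. 4 ppages; refcounts: pp0:4 pp1:3 pp2:4 pp3:1

Answer: 4 3 4 1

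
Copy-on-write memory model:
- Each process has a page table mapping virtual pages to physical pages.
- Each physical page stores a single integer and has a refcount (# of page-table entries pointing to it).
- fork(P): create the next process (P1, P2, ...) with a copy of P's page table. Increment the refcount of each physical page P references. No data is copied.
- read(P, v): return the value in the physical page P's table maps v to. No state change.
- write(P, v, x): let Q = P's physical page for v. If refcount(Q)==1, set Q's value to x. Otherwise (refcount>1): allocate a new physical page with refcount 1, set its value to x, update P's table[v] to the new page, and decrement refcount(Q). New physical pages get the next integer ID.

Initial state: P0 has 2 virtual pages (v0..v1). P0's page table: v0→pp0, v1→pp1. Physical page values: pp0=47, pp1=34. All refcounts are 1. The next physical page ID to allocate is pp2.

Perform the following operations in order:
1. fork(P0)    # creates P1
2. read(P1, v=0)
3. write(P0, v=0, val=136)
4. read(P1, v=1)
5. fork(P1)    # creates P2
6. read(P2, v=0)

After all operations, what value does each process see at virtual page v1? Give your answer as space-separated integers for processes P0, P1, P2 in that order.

Op 1: fork(P0) -> P1. 2 ppages; refcounts: pp0:2 pp1:2
Op 2: read(P1, v0) -> 47. No state change.
Op 3: write(P0, v0, 136). refcount(pp0)=2>1 -> COPY to pp2. 3 ppages; refcounts: pp0:1 pp1:2 pp2:1
Op 4: read(P1, v1) -> 34. No state change.
Op 5: fork(P1) -> P2. 3 ppages; refcounts: pp0:2 pp1:3 pp2:1
Op 6: read(P2, v0) -> 47. No state change.
P0: v1 -> pp1 = 34
P1: v1 -> pp1 = 34
P2: v1 -> pp1 = 34

Answer: 34 34 34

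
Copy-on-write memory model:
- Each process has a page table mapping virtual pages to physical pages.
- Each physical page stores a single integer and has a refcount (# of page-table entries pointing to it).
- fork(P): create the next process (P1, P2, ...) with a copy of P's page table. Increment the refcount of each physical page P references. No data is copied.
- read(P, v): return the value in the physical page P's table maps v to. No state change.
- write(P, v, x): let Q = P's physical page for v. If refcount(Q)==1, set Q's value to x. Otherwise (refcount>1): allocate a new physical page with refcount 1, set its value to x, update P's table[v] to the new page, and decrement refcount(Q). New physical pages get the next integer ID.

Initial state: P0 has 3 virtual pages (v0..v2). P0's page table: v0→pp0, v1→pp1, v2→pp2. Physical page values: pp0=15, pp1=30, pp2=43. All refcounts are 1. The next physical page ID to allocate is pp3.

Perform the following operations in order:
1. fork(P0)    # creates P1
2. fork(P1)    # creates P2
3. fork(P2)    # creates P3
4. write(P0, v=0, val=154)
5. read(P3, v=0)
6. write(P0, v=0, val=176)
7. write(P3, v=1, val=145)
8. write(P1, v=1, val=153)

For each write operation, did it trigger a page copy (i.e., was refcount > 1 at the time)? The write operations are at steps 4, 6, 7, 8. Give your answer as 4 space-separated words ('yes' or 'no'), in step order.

Op 1: fork(P0) -> P1. 3 ppages; refcounts: pp0:2 pp1:2 pp2:2
Op 2: fork(P1) -> P2. 3 ppages; refcounts: pp0:3 pp1:3 pp2:3
Op 3: fork(P2) -> P3. 3 ppages; refcounts: pp0:4 pp1:4 pp2:4
Op 4: write(P0, v0, 154). refcount(pp0)=4>1 -> COPY to pp3. 4 ppages; refcounts: pp0:3 pp1:4 pp2:4 pp3:1
Op 5: read(P3, v0) -> 15. No state change.
Op 6: write(P0, v0, 176). refcount(pp3)=1 -> write in place. 4 ppages; refcounts: pp0:3 pp1:4 pp2:4 pp3:1
Op 7: write(P3, v1, 145). refcount(pp1)=4>1 -> COPY to pp4. 5 ppages; refcounts: pp0:3 pp1:3 pp2:4 pp3:1 pp4:1
Op 8: write(P1, v1, 153). refcount(pp1)=3>1 -> COPY to pp5. 6 ppages; refcounts: pp0:3 pp1:2 pp2:4 pp3:1 pp4:1 pp5:1

yes no yes yes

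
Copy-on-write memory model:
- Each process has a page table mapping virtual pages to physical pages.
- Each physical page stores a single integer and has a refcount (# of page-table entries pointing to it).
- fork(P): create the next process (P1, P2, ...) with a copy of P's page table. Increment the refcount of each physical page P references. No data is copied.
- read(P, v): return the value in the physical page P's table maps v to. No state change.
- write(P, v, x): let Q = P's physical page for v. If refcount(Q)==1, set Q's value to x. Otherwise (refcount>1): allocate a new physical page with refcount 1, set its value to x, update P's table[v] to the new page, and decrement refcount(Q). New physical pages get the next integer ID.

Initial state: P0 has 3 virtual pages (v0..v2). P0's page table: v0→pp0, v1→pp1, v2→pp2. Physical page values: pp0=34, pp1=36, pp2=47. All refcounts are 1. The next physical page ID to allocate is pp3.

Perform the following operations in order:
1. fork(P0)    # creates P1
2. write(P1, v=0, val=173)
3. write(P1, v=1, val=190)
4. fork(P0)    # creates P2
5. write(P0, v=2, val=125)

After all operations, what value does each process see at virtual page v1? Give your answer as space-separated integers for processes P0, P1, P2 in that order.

Answer: 36 190 36

Derivation:
Op 1: fork(P0) -> P1. 3 ppages; refcounts: pp0:2 pp1:2 pp2:2
Op 2: write(P1, v0, 173). refcount(pp0)=2>1 -> COPY to pp3. 4 ppages; refcounts: pp0:1 pp1:2 pp2:2 pp3:1
Op 3: write(P1, v1, 190). refcount(pp1)=2>1 -> COPY to pp4. 5 ppages; refcounts: pp0:1 pp1:1 pp2:2 pp3:1 pp4:1
Op 4: fork(P0) -> P2. 5 ppages; refcounts: pp0:2 pp1:2 pp2:3 pp3:1 pp4:1
Op 5: write(P0, v2, 125). refcount(pp2)=3>1 -> COPY to pp5. 6 ppages; refcounts: pp0:2 pp1:2 pp2:2 pp3:1 pp4:1 pp5:1
P0: v1 -> pp1 = 36
P1: v1 -> pp4 = 190
P2: v1 -> pp1 = 36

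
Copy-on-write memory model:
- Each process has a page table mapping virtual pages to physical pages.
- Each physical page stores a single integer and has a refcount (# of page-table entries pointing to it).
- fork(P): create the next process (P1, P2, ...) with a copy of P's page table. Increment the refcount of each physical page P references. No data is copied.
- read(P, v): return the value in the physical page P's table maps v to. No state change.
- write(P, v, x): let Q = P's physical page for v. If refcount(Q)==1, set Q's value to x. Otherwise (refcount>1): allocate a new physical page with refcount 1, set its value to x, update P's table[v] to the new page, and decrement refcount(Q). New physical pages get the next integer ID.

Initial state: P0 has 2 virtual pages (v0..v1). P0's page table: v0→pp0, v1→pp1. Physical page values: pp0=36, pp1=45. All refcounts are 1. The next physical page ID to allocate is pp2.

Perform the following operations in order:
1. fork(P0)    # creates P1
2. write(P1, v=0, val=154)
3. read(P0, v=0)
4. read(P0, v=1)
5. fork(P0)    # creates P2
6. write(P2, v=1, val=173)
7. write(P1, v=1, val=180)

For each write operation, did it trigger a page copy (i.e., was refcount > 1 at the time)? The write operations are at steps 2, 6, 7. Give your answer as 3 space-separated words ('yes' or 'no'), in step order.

Op 1: fork(P0) -> P1. 2 ppages; refcounts: pp0:2 pp1:2
Op 2: write(P1, v0, 154). refcount(pp0)=2>1 -> COPY to pp2. 3 ppages; refcounts: pp0:1 pp1:2 pp2:1
Op 3: read(P0, v0) -> 36. No state change.
Op 4: read(P0, v1) -> 45. No state change.
Op 5: fork(P0) -> P2. 3 ppages; refcounts: pp0:2 pp1:3 pp2:1
Op 6: write(P2, v1, 173). refcount(pp1)=3>1 -> COPY to pp3. 4 ppages; refcounts: pp0:2 pp1:2 pp2:1 pp3:1
Op 7: write(P1, v1, 180). refcount(pp1)=2>1 -> COPY to pp4. 5 ppages; refcounts: pp0:2 pp1:1 pp2:1 pp3:1 pp4:1

yes yes yes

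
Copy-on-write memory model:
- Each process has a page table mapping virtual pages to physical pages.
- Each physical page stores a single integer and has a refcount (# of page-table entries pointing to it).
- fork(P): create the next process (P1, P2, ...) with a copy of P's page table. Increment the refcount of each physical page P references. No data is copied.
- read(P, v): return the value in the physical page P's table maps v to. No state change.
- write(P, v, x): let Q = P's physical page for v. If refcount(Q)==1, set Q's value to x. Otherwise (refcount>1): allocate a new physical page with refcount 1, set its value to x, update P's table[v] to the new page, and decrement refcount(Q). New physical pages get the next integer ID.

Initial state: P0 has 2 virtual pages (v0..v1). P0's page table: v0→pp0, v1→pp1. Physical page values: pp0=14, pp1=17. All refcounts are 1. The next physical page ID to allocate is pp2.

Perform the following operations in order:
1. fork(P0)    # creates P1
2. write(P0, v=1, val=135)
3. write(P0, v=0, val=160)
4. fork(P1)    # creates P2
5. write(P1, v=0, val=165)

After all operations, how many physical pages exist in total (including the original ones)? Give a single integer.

Op 1: fork(P0) -> P1. 2 ppages; refcounts: pp0:2 pp1:2
Op 2: write(P0, v1, 135). refcount(pp1)=2>1 -> COPY to pp2. 3 ppages; refcounts: pp0:2 pp1:1 pp2:1
Op 3: write(P0, v0, 160). refcount(pp0)=2>1 -> COPY to pp3. 4 ppages; refcounts: pp0:1 pp1:1 pp2:1 pp3:1
Op 4: fork(P1) -> P2. 4 ppages; refcounts: pp0:2 pp1:2 pp2:1 pp3:1
Op 5: write(P1, v0, 165). refcount(pp0)=2>1 -> COPY to pp4. 5 ppages; refcounts: pp0:1 pp1:2 pp2:1 pp3:1 pp4:1

Answer: 5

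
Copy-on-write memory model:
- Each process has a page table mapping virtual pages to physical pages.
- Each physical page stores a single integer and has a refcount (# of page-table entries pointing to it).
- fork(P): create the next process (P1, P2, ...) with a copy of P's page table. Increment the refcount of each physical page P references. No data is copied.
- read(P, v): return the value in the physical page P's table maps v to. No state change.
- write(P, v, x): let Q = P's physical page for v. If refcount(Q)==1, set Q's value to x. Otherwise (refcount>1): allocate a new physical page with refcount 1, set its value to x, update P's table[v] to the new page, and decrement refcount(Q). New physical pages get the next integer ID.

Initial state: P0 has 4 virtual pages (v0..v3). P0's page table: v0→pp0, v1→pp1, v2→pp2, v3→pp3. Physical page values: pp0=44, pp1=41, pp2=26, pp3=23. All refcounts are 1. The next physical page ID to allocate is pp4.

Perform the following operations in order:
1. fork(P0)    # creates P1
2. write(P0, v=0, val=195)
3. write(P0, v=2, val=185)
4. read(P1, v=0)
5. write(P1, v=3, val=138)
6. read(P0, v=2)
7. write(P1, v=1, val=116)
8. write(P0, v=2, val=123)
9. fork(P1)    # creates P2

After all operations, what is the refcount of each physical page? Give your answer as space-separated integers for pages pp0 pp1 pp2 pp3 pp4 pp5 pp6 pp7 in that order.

Op 1: fork(P0) -> P1. 4 ppages; refcounts: pp0:2 pp1:2 pp2:2 pp3:2
Op 2: write(P0, v0, 195). refcount(pp0)=2>1 -> COPY to pp4. 5 ppages; refcounts: pp0:1 pp1:2 pp2:2 pp3:2 pp4:1
Op 3: write(P0, v2, 185). refcount(pp2)=2>1 -> COPY to pp5. 6 ppages; refcounts: pp0:1 pp1:2 pp2:1 pp3:2 pp4:1 pp5:1
Op 4: read(P1, v0) -> 44. No state change.
Op 5: write(P1, v3, 138). refcount(pp3)=2>1 -> COPY to pp6. 7 ppages; refcounts: pp0:1 pp1:2 pp2:1 pp3:1 pp4:1 pp5:1 pp6:1
Op 6: read(P0, v2) -> 185. No state change.
Op 7: write(P1, v1, 116). refcount(pp1)=2>1 -> COPY to pp7. 8 ppages; refcounts: pp0:1 pp1:1 pp2:1 pp3:1 pp4:1 pp5:1 pp6:1 pp7:1
Op 8: write(P0, v2, 123). refcount(pp5)=1 -> write in place. 8 ppages; refcounts: pp0:1 pp1:1 pp2:1 pp3:1 pp4:1 pp5:1 pp6:1 pp7:1
Op 9: fork(P1) -> P2. 8 ppages; refcounts: pp0:2 pp1:1 pp2:2 pp3:1 pp4:1 pp5:1 pp6:2 pp7:2

Answer: 2 1 2 1 1 1 2 2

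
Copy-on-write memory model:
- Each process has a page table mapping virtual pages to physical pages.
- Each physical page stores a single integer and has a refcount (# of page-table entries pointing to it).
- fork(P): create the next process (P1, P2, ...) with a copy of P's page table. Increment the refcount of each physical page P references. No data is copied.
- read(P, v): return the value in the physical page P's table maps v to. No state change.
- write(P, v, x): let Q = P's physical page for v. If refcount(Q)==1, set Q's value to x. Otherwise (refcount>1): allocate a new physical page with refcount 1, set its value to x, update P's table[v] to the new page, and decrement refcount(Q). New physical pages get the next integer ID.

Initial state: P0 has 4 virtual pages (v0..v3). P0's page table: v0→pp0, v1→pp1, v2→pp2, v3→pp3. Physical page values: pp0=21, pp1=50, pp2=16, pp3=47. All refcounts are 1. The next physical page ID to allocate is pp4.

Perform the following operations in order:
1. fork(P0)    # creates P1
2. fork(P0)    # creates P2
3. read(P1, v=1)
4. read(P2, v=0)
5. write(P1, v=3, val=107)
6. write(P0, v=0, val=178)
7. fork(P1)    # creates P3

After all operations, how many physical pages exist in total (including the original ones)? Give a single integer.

Op 1: fork(P0) -> P1. 4 ppages; refcounts: pp0:2 pp1:2 pp2:2 pp3:2
Op 2: fork(P0) -> P2. 4 ppages; refcounts: pp0:3 pp1:3 pp2:3 pp3:3
Op 3: read(P1, v1) -> 50. No state change.
Op 4: read(P2, v0) -> 21. No state change.
Op 5: write(P1, v3, 107). refcount(pp3)=3>1 -> COPY to pp4. 5 ppages; refcounts: pp0:3 pp1:3 pp2:3 pp3:2 pp4:1
Op 6: write(P0, v0, 178). refcount(pp0)=3>1 -> COPY to pp5. 6 ppages; refcounts: pp0:2 pp1:3 pp2:3 pp3:2 pp4:1 pp5:1
Op 7: fork(P1) -> P3. 6 ppages; refcounts: pp0:3 pp1:4 pp2:4 pp3:2 pp4:2 pp5:1

Answer: 6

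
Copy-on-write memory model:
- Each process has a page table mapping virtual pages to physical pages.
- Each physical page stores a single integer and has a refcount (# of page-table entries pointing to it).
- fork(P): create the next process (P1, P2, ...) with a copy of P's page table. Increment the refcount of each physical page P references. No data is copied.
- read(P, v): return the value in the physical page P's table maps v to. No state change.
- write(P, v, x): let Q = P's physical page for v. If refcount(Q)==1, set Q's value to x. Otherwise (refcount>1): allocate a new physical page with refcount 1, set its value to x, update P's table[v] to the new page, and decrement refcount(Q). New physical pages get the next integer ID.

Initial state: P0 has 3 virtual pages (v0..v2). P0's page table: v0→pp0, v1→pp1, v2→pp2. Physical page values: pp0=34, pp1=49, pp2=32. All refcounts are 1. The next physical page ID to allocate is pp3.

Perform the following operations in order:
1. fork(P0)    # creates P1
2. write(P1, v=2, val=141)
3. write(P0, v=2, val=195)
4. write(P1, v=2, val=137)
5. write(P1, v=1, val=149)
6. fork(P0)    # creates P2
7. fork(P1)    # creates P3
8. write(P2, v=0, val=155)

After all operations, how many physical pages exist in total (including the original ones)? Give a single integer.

Answer: 6

Derivation:
Op 1: fork(P0) -> P1. 3 ppages; refcounts: pp0:2 pp1:2 pp2:2
Op 2: write(P1, v2, 141). refcount(pp2)=2>1 -> COPY to pp3. 4 ppages; refcounts: pp0:2 pp1:2 pp2:1 pp3:1
Op 3: write(P0, v2, 195). refcount(pp2)=1 -> write in place. 4 ppages; refcounts: pp0:2 pp1:2 pp2:1 pp3:1
Op 4: write(P1, v2, 137). refcount(pp3)=1 -> write in place. 4 ppages; refcounts: pp0:2 pp1:2 pp2:1 pp3:1
Op 5: write(P1, v1, 149). refcount(pp1)=2>1 -> COPY to pp4. 5 ppages; refcounts: pp0:2 pp1:1 pp2:1 pp3:1 pp4:1
Op 6: fork(P0) -> P2. 5 ppages; refcounts: pp0:3 pp1:2 pp2:2 pp3:1 pp4:1
Op 7: fork(P1) -> P3. 5 ppages; refcounts: pp0:4 pp1:2 pp2:2 pp3:2 pp4:2
Op 8: write(P2, v0, 155). refcount(pp0)=4>1 -> COPY to pp5. 6 ppages; refcounts: pp0:3 pp1:2 pp2:2 pp3:2 pp4:2 pp5:1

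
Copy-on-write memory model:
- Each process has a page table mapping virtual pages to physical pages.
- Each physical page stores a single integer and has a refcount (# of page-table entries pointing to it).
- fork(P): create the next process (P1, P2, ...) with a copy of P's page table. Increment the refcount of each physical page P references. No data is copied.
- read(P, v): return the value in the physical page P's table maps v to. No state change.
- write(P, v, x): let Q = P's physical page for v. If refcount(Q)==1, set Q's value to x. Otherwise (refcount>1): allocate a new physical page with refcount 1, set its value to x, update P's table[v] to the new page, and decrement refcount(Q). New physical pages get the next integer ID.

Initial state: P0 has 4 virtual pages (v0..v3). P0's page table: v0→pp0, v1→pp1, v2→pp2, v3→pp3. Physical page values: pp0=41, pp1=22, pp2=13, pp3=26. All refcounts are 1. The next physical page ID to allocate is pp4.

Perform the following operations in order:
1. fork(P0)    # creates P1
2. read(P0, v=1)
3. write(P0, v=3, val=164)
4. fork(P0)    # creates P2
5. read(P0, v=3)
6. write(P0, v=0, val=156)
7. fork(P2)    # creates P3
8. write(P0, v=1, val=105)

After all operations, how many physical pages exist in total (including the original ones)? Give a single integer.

Op 1: fork(P0) -> P1. 4 ppages; refcounts: pp0:2 pp1:2 pp2:2 pp3:2
Op 2: read(P0, v1) -> 22. No state change.
Op 3: write(P0, v3, 164). refcount(pp3)=2>1 -> COPY to pp4. 5 ppages; refcounts: pp0:2 pp1:2 pp2:2 pp3:1 pp4:1
Op 4: fork(P0) -> P2. 5 ppages; refcounts: pp0:3 pp1:3 pp2:3 pp3:1 pp4:2
Op 5: read(P0, v3) -> 164. No state change.
Op 6: write(P0, v0, 156). refcount(pp0)=3>1 -> COPY to pp5. 6 ppages; refcounts: pp0:2 pp1:3 pp2:3 pp3:1 pp4:2 pp5:1
Op 7: fork(P2) -> P3. 6 ppages; refcounts: pp0:3 pp1:4 pp2:4 pp3:1 pp4:3 pp5:1
Op 8: write(P0, v1, 105). refcount(pp1)=4>1 -> COPY to pp6. 7 ppages; refcounts: pp0:3 pp1:3 pp2:4 pp3:1 pp4:3 pp5:1 pp6:1

Answer: 7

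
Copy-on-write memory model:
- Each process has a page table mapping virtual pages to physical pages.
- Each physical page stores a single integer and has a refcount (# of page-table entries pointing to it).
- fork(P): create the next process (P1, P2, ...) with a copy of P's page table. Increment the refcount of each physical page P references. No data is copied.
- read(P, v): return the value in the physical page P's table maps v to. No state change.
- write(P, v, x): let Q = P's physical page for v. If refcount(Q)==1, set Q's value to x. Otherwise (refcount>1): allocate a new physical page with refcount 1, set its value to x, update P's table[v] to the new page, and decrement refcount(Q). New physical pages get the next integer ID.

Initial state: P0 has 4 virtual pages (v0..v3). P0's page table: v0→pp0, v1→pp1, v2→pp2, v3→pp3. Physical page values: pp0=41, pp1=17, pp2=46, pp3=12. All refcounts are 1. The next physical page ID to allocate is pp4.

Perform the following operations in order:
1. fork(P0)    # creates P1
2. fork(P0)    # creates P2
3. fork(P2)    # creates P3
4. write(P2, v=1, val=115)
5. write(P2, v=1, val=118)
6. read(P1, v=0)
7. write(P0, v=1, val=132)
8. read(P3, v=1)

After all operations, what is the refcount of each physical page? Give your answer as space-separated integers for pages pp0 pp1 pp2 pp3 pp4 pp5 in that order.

Answer: 4 2 4 4 1 1

Derivation:
Op 1: fork(P0) -> P1. 4 ppages; refcounts: pp0:2 pp1:2 pp2:2 pp3:2
Op 2: fork(P0) -> P2. 4 ppages; refcounts: pp0:3 pp1:3 pp2:3 pp3:3
Op 3: fork(P2) -> P3. 4 ppages; refcounts: pp0:4 pp1:4 pp2:4 pp3:4
Op 4: write(P2, v1, 115). refcount(pp1)=4>1 -> COPY to pp4. 5 ppages; refcounts: pp0:4 pp1:3 pp2:4 pp3:4 pp4:1
Op 5: write(P2, v1, 118). refcount(pp4)=1 -> write in place. 5 ppages; refcounts: pp0:4 pp1:3 pp2:4 pp3:4 pp4:1
Op 6: read(P1, v0) -> 41. No state change.
Op 7: write(P0, v1, 132). refcount(pp1)=3>1 -> COPY to pp5. 6 ppages; refcounts: pp0:4 pp1:2 pp2:4 pp3:4 pp4:1 pp5:1
Op 8: read(P3, v1) -> 17. No state change.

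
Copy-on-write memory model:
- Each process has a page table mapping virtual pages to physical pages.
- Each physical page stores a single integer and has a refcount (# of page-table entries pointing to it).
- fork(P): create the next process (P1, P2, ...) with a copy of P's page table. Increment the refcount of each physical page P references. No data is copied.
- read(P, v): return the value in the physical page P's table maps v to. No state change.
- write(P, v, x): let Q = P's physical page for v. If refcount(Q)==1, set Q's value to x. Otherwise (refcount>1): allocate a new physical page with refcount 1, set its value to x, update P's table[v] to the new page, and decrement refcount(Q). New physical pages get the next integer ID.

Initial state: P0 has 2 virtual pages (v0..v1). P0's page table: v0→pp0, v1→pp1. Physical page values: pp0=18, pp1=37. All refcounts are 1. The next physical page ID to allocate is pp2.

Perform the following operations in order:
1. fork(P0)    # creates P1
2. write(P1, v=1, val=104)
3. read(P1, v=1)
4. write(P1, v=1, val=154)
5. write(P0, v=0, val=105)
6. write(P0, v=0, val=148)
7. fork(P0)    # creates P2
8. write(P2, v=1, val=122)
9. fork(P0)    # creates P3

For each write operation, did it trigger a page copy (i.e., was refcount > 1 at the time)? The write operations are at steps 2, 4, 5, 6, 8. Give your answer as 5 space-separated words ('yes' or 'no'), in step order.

Op 1: fork(P0) -> P1. 2 ppages; refcounts: pp0:2 pp1:2
Op 2: write(P1, v1, 104). refcount(pp1)=2>1 -> COPY to pp2. 3 ppages; refcounts: pp0:2 pp1:1 pp2:1
Op 3: read(P1, v1) -> 104. No state change.
Op 4: write(P1, v1, 154). refcount(pp2)=1 -> write in place. 3 ppages; refcounts: pp0:2 pp1:1 pp2:1
Op 5: write(P0, v0, 105). refcount(pp0)=2>1 -> COPY to pp3. 4 ppages; refcounts: pp0:1 pp1:1 pp2:1 pp3:1
Op 6: write(P0, v0, 148). refcount(pp3)=1 -> write in place. 4 ppages; refcounts: pp0:1 pp1:1 pp2:1 pp3:1
Op 7: fork(P0) -> P2. 4 ppages; refcounts: pp0:1 pp1:2 pp2:1 pp3:2
Op 8: write(P2, v1, 122). refcount(pp1)=2>1 -> COPY to pp4. 5 ppages; refcounts: pp0:1 pp1:1 pp2:1 pp3:2 pp4:1
Op 9: fork(P0) -> P3. 5 ppages; refcounts: pp0:1 pp1:2 pp2:1 pp3:3 pp4:1

yes no yes no yes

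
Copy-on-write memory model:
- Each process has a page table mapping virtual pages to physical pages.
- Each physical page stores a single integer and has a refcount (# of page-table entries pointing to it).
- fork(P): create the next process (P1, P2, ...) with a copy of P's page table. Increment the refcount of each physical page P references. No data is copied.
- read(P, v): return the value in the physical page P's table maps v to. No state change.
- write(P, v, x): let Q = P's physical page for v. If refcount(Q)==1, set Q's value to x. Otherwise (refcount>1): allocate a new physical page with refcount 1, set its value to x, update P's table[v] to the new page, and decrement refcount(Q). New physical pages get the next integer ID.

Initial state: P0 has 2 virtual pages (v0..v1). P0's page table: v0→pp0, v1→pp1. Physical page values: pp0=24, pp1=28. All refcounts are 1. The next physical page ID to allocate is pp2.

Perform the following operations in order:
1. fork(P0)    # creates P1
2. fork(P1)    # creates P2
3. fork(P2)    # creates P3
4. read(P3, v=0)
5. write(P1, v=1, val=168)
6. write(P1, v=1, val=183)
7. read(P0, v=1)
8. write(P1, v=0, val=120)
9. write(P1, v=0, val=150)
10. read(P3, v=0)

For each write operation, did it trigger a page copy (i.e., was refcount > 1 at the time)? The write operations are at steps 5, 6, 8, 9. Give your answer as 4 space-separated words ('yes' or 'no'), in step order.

Op 1: fork(P0) -> P1. 2 ppages; refcounts: pp0:2 pp1:2
Op 2: fork(P1) -> P2. 2 ppages; refcounts: pp0:3 pp1:3
Op 3: fork(P2) -> P3. 2 ppages; refcounts: pp0:4 pp1:4
Op 4: read(P3, v0) -> 24. No state change.
Op 5: write(P1, v1, 168). refcount(pp1)=4>1 -> COPY to pp2. 3 ppages; refcounts: pp0:4 pp1:3 pp2:1
Op 6: write(P1, v1, 183). refcount(pp2)=1 -> write in place. 3 ppages; refcounts: pp0:4 pp1:3 pp2:1
Op 7: read(P0, v1) -> 28. No state change.
Op 8: write(P1, v0, 120). refcount(pp0)=4>1 -> COPY to pp3. 4 ppages; refcounts: pp0:3 pp1:3 pp2:1 pp3:1
Op 9: write(P1, v0, 150). refcount(pp3)=1 -> write in place. 4 ppages; refcounts: pp0:3 pp1:3 pp2:1 pp3:1
Op 10: read(P3, v0) -> 24. No state change.

yes no yes no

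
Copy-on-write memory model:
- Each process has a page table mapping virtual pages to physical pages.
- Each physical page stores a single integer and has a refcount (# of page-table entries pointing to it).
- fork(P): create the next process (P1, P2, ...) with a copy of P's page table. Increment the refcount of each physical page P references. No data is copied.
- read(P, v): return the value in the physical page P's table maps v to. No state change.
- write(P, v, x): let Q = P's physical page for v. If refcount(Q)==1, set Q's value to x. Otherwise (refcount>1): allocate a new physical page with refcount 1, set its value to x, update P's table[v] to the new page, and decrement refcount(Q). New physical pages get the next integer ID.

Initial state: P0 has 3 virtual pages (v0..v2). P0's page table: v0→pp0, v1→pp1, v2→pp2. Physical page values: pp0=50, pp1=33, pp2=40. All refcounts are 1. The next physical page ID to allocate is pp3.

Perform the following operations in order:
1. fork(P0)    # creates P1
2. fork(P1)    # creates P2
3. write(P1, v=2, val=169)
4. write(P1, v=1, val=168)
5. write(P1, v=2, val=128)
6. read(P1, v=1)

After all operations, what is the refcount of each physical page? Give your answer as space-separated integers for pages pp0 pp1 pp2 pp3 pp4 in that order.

Op 1: fork(P0) -> P1. 3 ppages; refcounts: pp0:2 pp1:2 pp2:2
Op 2: fork(P1) -> P2. 3 ppages; refcounts: pp0:3 pp1:3 pp2:3
Op 3: write(P1, v2, 169). refcount(pp2)=3>1 -> COPY to pp3. 4 ppages; refcounts: pp0:3 pp1:3 pp2:2 pp3:1
Op 4: write(P1, v1, 168). refcount(pp1)=3>1 -> COPY to pp4. 5 ppages; refcounts: pp0:3 pp1:2 pp2:2 pp3:1 pp4:1
Op 5: write(P1, v2, 128). refcount(pp3)=1 -> write in place. 5 ppages; refcounts: pp0:3 pp1:2 pp2:2 pp3:1 pp4:1
Op 6: read(P1, v1) -> 168. No state change.

Answer: 3 2 2 1 1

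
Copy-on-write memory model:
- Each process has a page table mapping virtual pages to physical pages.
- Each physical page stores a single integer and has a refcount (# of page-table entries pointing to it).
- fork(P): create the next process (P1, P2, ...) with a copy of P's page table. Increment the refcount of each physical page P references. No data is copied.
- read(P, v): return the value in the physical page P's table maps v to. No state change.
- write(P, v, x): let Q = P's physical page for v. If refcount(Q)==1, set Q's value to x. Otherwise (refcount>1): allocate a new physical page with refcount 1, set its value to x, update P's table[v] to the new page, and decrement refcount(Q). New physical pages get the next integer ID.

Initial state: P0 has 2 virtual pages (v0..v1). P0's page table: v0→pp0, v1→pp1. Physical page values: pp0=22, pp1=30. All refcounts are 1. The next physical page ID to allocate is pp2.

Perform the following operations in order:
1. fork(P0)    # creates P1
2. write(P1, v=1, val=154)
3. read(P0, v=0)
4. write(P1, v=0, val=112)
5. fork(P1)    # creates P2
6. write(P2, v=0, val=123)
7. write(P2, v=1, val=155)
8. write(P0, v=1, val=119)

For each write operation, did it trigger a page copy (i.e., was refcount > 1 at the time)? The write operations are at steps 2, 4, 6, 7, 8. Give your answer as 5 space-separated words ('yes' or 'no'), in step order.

Op 1: fork(P0) -> P1. 2 ppages; refcounts: pp0:2 pp1:2
Op 2: write(P1, v1, 154). refcount(pp1)=2>1 -> COPY to pp2. 3 ppages; refcounts: pp0:2 pp1:1 pp2:1
Op 3: read(P0, v0) -> 22. No state change.
Op 4: write(P1, v0, 112). refcount(pp0)=2>1 -> COPY to pp3. 4 ppages; refcounts: pp0:1 pp1:1 pp2:1 pp3:1
Op 5: fork(P1) -> P2. 4 ppages; refcounts: pp0:1 pp1:1 pp2:2 pp3:2
Op 6: write(P2, v0, 123). refcount(pp3)=2>1 -> COPY to pp4. 5 ppages; refcounts: pp0:1 pp1:1 pp2:2 pp3:1 pp4:1
Op 7: write(P2, v1, 155). refcount(pp2)=2>1 -> COPY to pp5. 6 ppages; refcounts: pp0:1 pp1:1 pp2:1 pp3:1 pp4:1 pp5:1
Op 8: write(P0, v1, 119). refcount(pp1)=1 -> write in place. 6 ppages; refcounts: pp0:1 pp1:1 pp2:1 pp3:1 pp4:1 pp5:1

yes yes yes yes no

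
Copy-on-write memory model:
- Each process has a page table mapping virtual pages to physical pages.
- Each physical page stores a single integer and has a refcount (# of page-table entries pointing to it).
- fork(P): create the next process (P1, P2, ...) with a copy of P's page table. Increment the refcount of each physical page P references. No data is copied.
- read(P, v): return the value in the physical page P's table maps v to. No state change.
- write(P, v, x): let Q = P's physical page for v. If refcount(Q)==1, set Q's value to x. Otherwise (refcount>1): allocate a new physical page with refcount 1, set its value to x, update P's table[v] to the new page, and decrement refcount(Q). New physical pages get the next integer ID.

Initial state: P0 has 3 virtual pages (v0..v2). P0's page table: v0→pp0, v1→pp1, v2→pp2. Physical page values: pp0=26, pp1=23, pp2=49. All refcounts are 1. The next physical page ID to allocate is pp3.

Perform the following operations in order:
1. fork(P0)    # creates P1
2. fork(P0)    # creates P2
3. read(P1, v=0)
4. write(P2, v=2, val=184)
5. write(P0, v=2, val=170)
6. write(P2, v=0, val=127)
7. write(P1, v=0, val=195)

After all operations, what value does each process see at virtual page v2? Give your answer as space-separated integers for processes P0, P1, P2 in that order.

Answer: 170 49 184

Derivation:
Op 1: fork(P0) -> P1. 3 ppages; refcounts: pp0:2 pp1:2 pp2:2
Op 2: fork(P0) -> P2. 3 ppages; refcounts: pp0:3 pp1:3 pp2:3
Op 3: read(P1, v0) -> 26. No state change.
Op 4: write(P2, v2, 184). refcount(pp2)=3>1 -> COPY to pp3. 4 ppages; refcounts: pp0:3 pp1:3 pp2:2 pp3:1
Op 5: write(P0, v2, 170). refcount(pp2)=2>1 -> COPY to pp4. 5 ppages; refcounts: pp0:3 pp1:3 pp2:1 pp3:1 pp4:1
Op 6: write(P2, v0, 127). refcount(pp0)=3>1 -> COPY to pp5. 6 ppages; refcounts: pp0:2 pp1:3 pp2:1 pp3:1 pp4:1 pp5:1
Op 7: write(P1, v0, 195). refcount(pp0)=2>1 -> COPY to pp6. 7 ppages; refcounts: pp0:1 pp1:3 pp2:1 pp3:1 pp4:1 pp5:1 pp6:1
P0: v2 -> pp4 = 170
P1: v2 -> pp2 = 49
P2: v2 -> pp3 = 184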